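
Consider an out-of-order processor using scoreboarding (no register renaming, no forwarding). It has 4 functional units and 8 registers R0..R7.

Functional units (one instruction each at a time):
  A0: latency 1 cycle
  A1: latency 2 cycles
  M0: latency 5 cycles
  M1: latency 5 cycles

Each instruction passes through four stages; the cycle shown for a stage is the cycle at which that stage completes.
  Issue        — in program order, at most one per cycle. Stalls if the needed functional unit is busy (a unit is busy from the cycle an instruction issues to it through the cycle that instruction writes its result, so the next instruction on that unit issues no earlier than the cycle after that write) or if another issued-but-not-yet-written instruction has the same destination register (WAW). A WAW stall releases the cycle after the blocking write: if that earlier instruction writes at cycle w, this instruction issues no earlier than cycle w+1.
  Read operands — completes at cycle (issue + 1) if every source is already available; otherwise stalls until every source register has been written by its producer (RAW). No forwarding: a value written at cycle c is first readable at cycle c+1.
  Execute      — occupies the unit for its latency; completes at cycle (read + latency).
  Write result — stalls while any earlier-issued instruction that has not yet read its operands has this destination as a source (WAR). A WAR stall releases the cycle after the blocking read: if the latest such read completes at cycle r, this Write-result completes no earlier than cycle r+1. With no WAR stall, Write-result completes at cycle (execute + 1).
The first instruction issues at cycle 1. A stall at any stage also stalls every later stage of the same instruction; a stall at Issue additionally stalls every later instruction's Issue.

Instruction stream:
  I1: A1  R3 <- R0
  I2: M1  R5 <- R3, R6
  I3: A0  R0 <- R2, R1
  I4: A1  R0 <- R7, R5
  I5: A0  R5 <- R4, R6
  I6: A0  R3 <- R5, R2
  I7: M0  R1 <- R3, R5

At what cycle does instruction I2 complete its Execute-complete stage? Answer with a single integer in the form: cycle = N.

cycle = 11

I1 -> (1, 2, 4, 5)
I2 -> (2, 6, 11, 12)  // RAW R3: wait I1 write@5
I3 -> (3, 4, 5, 6)
I4 -> (7, 13, 15, 16)  // WAW R0: wait I3 write@6, RAW R5: wait I2 write@12
I5 -> (13, 14, 15, 16)  // WAW R5: wait I2 write@12
I6 -> (17, 18, 19, 20)  // struct: A0 busy until I5 writes@16
I7 -> (18, 21, 26, 27)  // RAW R3: wait I6 write@20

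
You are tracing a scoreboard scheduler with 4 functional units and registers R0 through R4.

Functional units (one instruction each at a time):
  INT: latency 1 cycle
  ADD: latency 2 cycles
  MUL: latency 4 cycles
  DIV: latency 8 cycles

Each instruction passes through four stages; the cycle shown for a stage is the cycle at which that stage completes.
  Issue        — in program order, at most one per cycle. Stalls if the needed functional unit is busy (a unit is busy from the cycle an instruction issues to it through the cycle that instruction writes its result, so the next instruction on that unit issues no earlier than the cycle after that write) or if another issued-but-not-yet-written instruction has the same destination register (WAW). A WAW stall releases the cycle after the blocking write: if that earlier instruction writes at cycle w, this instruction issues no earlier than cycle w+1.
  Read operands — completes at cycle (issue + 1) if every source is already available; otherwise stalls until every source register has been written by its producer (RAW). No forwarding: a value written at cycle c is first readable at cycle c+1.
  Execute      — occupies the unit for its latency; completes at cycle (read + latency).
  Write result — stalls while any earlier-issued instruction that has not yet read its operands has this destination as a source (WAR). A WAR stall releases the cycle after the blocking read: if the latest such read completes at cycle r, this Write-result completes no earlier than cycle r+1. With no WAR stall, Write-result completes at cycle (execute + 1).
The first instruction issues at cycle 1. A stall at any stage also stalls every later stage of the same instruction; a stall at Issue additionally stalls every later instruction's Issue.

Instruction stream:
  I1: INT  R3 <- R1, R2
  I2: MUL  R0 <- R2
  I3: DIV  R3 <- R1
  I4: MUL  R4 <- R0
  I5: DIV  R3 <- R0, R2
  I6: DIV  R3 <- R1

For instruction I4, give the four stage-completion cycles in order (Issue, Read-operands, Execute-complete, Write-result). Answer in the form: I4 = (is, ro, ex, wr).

I4 = (9, 10, 14, 15)

t=1  I1 dispatched to INT
t=2  I1 operands ready · I2 dispatched to MUL
t=3  I1 complete · I2 operands ready
t=4  R3←I1
t=5  I3 dispatched to DIV
t=6  I3 operands ready
t=7  I2 complete
t=8  R0←I2
t=9  I4 dispatched to MUL
t=10  I4 operands ready
t=14  I3 complete · I4 complete
t=15  R3←I3 · R4←I4
t=16  I5 dispatched to DIV
t=17  I5 operands ready
t=25  I5 complete
t=26  R3←I5
t=27  I6 dispatched to DIV
t=28  I6 operands ready
t=36  I6 complete
t=37  R3←I6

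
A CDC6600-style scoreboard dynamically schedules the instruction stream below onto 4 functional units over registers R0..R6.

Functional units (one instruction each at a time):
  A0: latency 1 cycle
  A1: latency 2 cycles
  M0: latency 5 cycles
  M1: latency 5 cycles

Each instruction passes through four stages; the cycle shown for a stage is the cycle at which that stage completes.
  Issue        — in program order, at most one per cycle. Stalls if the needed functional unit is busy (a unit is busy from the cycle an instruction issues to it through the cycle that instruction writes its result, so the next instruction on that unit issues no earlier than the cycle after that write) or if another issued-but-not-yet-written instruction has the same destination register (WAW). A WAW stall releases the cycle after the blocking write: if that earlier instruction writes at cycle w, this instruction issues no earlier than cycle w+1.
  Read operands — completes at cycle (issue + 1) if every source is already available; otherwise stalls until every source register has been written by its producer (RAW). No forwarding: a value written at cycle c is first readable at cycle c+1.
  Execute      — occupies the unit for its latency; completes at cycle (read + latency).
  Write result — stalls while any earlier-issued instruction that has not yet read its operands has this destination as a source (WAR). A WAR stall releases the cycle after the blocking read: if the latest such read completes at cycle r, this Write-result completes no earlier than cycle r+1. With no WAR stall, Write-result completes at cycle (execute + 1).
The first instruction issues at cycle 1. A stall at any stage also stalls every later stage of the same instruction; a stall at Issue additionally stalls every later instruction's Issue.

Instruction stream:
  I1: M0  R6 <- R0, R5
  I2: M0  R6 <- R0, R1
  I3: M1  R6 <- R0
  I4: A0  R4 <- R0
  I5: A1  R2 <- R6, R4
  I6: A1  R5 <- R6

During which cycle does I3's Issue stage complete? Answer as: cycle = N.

cycle = 17

t=1  I1→M0
t=2  I1 RO
t=7  I1 EX
t=8  I1 WR R6
t=9  I2→M0
t=10  I2 RO
t=15  I2 EX
t=16  I2 WR R6
t=17  I3→M1
t=18  I3 RO | I4→A0
t=19  I4 RO | I5→A1
t=20  I4 EX
t=21  I4 WR R4
t=23  I3 EX
t=24  I3 WR R6
t=25  I5 RO
t=27  I5 EX
t=28  I5 WR R2
t=29  I6→A1
t=30  I6 RO
t=32  I6 EX
t=33  I6 WR R5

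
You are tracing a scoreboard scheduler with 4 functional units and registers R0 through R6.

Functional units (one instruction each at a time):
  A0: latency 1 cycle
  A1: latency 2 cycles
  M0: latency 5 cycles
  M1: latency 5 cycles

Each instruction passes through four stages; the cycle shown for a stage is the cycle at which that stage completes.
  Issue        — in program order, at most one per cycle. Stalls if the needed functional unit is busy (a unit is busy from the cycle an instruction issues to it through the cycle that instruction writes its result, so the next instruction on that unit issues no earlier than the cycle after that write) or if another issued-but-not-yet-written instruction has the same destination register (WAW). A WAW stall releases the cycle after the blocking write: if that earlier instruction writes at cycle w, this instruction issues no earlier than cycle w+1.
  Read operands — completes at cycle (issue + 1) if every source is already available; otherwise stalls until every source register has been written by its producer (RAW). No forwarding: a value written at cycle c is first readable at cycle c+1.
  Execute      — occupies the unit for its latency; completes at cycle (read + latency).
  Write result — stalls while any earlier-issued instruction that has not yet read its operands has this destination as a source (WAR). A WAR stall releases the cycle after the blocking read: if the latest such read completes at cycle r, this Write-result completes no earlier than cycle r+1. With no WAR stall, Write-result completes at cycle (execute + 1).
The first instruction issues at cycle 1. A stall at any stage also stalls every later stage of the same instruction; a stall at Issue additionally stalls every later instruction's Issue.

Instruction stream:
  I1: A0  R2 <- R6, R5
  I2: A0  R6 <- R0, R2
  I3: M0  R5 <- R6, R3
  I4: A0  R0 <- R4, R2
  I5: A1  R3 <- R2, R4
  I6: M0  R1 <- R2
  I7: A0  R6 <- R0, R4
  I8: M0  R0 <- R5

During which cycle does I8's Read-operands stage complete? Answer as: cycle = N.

I1  is:1  ro:2  ex:3  wr:4
I2  is:5  ro:6  ex:7  wr:8  — struct: A0 busy until I1 writes@4
I3  is:6  ro:9  ex:14  wr:15  — RAW R6: wait I2 write@8
I4  is:9  ro:10  ex:11  wr:12  — struct: A0 busy until I2 writes@8
I5  is:10  ro:11  ex:13  wr:14
I6  is:16  ro:17  ex:22  wr:23  — struct: M0 busy until I3 writes@15
I7  is:17  ro:18  ex:19  wr:20
I8  is:24  ro:25  ex:30  wr:31  — struct: M0 busy until I6 writes@23

cycle = 25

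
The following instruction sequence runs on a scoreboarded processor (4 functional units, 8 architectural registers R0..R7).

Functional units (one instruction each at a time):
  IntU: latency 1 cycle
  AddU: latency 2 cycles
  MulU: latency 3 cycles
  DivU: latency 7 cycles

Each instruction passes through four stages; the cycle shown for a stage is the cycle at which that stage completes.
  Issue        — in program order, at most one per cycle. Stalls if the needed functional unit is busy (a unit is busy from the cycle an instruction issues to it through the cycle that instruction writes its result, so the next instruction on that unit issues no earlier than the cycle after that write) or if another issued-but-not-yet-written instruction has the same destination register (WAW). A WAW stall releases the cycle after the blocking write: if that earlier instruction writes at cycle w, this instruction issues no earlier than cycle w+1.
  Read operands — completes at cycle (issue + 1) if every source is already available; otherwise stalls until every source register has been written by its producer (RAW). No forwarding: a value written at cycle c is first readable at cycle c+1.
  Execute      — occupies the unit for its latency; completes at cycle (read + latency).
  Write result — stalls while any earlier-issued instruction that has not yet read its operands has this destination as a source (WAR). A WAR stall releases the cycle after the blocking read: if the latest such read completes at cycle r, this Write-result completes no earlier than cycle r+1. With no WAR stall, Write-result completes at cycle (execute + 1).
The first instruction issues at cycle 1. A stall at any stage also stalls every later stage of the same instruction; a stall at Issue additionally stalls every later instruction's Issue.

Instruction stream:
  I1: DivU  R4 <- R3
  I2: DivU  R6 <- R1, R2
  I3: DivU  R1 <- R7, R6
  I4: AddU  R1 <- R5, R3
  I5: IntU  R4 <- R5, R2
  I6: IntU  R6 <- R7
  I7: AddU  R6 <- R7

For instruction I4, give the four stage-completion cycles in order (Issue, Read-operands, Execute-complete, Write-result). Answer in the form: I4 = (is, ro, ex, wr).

I4 = (31, 32, 34, 35)

cycle 1: I1 issues→DivU
cycle 2: I1 reads
cycle 9: I1 exec-done
cycle 10: I1 writes R4
cycle 11: I2 issues→DivU
cycle 12: I2 reads
cycle 19: I2 exec-done
cycle 20: I2 writes R6
cycle 21: I3 issues→DivU
cycle 22: I3 reads
cycle 29: I3 exec-done
cycle 30: I3 writes R1
cycle 31: I4 issues→AddU
cycle 32: I4 reads, I5 issues→IntU
cycle 33: I5 reads
cycle 34: I4 exec-done, I5 exec-done
cycle 35: I4 writes R1, I5 writes R4
cycle 36: I6 issues→IntU
cycle 37: I6 reads
cycle 38: I6 exec-done
cycle 39: I6 writes R6
cycle 40: I7 issues→AddU
cycle 41: I7 reads
cycle 43: I7 exec-done
cycle 44: I7 writes R6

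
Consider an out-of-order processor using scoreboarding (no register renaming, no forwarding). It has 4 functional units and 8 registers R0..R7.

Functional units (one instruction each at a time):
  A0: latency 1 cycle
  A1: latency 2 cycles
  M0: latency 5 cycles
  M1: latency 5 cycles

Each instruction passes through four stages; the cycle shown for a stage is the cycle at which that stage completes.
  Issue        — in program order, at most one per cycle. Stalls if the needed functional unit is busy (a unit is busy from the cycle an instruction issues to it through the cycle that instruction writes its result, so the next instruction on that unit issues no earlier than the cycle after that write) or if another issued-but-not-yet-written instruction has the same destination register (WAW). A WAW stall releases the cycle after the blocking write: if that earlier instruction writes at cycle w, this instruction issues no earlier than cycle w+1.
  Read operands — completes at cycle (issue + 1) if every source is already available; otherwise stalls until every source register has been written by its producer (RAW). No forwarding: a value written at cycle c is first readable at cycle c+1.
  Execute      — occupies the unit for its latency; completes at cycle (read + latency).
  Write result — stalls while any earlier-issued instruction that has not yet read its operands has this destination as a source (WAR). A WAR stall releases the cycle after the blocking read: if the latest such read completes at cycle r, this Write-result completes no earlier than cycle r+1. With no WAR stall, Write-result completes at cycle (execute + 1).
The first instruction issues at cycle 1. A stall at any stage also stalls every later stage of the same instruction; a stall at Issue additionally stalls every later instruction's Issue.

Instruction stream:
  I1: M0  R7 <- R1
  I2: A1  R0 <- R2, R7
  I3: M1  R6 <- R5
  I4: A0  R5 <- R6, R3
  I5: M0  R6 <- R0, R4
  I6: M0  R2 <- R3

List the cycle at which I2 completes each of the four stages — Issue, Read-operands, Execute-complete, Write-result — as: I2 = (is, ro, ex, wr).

I2 = (2, 9, 11, 12)

cycle 1: I1→M0
cycle 2: I1 RO; I2→A1
cycle 3: I3→M1
cycle 4: I3 RO; I4→A0
cycle 7: I1 EX
cycle 8: I1 WR R7
cycle 9: I2 RO; I3 EX
cycle 10: I3 WR R6
cycle 11: I2 EX; I4 RO; I5→M0
cycle 12: I2 WR R0; I4 EX
cycle 13: I4 WR R5; I5 RO
cycle 18: I5 EX
cycle 19: I5 WR R6
cycle 20: I6→M0
cycle 21: I6 RO
cycle 26: I6 EX
cycle 27: I6 WR R2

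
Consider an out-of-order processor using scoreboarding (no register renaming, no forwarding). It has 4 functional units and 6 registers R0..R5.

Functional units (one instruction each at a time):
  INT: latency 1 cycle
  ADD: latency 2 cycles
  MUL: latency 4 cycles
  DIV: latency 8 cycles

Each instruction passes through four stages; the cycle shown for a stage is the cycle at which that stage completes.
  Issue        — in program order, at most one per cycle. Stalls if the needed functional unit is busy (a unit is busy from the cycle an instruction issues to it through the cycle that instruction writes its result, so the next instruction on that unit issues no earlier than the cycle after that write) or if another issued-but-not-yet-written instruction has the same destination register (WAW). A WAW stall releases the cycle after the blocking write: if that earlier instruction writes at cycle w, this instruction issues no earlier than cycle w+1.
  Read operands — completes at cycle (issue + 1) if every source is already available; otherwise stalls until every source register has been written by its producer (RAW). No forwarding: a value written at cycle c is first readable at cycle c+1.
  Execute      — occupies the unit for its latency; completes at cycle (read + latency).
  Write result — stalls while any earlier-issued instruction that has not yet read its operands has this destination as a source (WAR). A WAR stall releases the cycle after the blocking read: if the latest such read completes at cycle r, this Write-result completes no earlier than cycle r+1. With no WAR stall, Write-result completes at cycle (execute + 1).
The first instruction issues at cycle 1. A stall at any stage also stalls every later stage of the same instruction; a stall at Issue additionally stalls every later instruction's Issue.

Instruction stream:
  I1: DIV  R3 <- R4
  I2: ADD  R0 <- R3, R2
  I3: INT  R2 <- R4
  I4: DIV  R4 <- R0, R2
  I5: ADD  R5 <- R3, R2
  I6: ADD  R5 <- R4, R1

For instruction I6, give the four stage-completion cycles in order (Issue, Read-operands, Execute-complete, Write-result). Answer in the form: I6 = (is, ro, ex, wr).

c1: I1 issues→DIV
c2: I1 reads; I2 issues→ADD
c3: I3 issues→INT
c4: I3 reads
c5: I3 exec-done
c10: I1 exec-done
c11: I1 writes R3
c12: I2 reads; I4 issues→DIV
c13: I3 writes R2
c14: I2 exec-done
c15: I2 writes R0
c16: I4 reads; I5 issues→ADD
c17: I5 reads
c19: I5 exec-done
c20: I5 writes R5
c21: I6 issues→ADD
c24: I4 exec-done
c25: I4 writes R4
c26: I6 reads
c28: I6 exec-done
c29: I6 writes R5

I6 = (21, 26, 28, 29)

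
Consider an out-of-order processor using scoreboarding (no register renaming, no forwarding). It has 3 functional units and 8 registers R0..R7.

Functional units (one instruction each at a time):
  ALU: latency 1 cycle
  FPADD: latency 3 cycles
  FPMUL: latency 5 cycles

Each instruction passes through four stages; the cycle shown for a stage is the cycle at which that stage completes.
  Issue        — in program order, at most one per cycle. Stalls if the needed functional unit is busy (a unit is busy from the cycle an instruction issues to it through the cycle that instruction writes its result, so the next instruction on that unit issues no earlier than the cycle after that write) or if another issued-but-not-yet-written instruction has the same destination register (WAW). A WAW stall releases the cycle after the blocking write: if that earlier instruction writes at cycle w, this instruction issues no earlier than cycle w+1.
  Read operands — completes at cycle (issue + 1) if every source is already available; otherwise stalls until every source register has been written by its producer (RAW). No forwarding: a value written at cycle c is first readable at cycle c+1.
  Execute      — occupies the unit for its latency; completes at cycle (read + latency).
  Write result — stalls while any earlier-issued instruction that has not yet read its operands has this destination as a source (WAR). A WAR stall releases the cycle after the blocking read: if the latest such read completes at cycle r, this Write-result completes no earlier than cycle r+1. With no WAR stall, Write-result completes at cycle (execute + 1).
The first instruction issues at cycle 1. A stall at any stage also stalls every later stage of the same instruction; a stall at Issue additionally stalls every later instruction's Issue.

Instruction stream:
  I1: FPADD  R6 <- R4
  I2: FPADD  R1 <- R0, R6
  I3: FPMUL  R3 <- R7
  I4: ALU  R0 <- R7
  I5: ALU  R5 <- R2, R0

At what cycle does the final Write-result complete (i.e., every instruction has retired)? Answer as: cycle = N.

t=1  I1 dispatched to FPADD
t=2  I1 operands ready
t=5  I1 complete
t=6  R6←I1
t=7  I2 dispatched to FPADD
t=8  I2 operands ready | I3 dispatched to FPMUL
t=9  I3 operands ready | I4 dispatched to ALU
t=10  I4 operands ready
t=11  I2 complete | I4 complete
t=12  R1←I2 | R0←I4
t=13  I5 dispatched to ALU
t=14  I3 complete | I5 operands ready
t=15  R3←I3 | I5 complete
t=16  R5←I5

cycle = 16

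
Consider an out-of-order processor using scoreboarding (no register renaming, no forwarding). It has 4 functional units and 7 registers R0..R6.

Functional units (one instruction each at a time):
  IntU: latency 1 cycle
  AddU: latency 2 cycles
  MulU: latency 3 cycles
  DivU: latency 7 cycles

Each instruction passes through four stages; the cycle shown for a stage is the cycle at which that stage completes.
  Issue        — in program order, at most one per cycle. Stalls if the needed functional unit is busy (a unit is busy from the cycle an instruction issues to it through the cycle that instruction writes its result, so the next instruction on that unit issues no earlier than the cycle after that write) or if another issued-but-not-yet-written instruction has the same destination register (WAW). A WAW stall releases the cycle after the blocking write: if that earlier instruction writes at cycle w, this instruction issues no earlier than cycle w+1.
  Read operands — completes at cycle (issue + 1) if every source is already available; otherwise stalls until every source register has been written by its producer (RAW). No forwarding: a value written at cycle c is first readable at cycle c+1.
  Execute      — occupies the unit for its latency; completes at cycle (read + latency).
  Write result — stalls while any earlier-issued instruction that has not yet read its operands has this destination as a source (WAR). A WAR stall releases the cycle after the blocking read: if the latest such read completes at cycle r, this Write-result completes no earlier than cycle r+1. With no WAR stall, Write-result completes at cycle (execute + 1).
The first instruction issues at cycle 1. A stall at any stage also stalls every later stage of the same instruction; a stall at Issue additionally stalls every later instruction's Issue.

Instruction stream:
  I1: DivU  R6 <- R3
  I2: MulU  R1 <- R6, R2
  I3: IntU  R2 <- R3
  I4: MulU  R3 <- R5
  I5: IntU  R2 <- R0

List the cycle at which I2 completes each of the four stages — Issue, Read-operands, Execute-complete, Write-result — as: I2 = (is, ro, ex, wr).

I2 = (2, 11, 14, 15)

1) issue 1, read 2, done 9, write 10
2) issue 2, read 11, done 14, write 15  <RAW R6: wait I1 write@10>
3) issue 3, read 4, done 5, write 12  <WAR R2: wait I2 read@11>
4) issue 16, read 17, done 20, write 21  <struct: MulU busy until I2 writes@15>
5) issue 17, read 18, done 19, write 20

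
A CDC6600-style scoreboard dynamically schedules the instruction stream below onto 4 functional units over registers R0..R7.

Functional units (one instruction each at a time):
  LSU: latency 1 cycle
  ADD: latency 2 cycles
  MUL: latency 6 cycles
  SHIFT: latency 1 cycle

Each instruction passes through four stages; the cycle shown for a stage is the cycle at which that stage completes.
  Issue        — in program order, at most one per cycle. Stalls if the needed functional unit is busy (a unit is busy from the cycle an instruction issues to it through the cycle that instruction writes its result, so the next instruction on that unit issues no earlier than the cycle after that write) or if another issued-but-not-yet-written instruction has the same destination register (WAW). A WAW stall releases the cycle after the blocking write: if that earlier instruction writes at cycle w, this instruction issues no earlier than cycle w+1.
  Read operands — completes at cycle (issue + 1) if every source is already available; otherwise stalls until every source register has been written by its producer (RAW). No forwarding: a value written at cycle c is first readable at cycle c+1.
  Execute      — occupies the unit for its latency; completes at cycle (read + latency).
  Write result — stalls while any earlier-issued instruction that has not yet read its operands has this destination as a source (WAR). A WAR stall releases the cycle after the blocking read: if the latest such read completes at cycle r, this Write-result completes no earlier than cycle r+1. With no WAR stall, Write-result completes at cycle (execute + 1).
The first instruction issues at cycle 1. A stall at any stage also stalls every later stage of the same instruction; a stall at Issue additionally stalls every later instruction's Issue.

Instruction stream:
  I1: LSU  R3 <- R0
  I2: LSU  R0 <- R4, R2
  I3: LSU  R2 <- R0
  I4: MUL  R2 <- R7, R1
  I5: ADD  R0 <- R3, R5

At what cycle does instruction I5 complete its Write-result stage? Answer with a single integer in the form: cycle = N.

cycle = 18

cycle 1: issue I1 (LSU)
cycle 2: I1 read-ops
cycle 3: I1 finished on LSU
cycle 4: I1→R3
cycle 5: issue I2 (LSU)
cycle 6: I2 read-ops
cycle 7: I2 finished on LSU
cycle 8: I2→R0
cycle 9: issue I3 (LSU)
cycle 10: I3 read-ops
cycle 11: I3 finished on LSU
cycle 12: I3→R2
cycle 13: issue I4 (MUL)
cycle 14: I4 read-ops, issue I5 (ADD)
cycle 15: I5 read-ops
cycle 17: I5 finished on ADD
cycle 18: I5→R0
cycle 20: I4 finished on MUL
cycle 21: I4→R2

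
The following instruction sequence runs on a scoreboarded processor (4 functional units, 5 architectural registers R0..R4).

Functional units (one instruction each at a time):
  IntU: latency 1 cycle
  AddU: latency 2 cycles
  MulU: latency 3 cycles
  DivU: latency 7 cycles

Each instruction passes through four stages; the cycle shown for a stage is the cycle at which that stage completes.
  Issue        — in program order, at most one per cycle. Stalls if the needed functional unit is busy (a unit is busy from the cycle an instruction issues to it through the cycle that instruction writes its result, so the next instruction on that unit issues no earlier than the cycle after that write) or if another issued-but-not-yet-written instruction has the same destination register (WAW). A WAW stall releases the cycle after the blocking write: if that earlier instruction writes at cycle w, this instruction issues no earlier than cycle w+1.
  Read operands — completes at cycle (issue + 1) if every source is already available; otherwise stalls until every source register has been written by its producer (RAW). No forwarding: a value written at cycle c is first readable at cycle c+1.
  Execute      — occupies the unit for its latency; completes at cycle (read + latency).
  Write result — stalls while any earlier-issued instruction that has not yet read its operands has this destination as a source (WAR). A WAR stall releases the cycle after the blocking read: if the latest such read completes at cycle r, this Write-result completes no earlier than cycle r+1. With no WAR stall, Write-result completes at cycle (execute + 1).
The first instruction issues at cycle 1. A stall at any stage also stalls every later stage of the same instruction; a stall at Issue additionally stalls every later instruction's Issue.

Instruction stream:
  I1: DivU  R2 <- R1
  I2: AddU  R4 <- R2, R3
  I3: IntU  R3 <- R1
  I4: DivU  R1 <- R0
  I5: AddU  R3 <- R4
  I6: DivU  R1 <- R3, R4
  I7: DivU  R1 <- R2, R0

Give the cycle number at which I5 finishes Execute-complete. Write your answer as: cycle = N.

I1  is:1  ro:2  ex:9  wr:10
I2  is:2  ro:11  ex:13  wr:14  — RAW R2: wait I1 write@10
I3  is:3  ro:4  ex:5  wr:12  — WAR R3: wait I2 read@11
I4  is:11  ro:12  ex:19  wr:20  — struct: DivU busy until I1 writes@10
I5  is:15  ro:16  ex:18  wr:19  — struct: AddU busy until I2 writes@14
I6  is:21  ro:22  ex:29  wr:30  — struct: DivU busy until I4 writes@20
I7  is:31  ro:32  ex:39  wr:40  — struct: DivU busy until I6 writes@30

cycle = 18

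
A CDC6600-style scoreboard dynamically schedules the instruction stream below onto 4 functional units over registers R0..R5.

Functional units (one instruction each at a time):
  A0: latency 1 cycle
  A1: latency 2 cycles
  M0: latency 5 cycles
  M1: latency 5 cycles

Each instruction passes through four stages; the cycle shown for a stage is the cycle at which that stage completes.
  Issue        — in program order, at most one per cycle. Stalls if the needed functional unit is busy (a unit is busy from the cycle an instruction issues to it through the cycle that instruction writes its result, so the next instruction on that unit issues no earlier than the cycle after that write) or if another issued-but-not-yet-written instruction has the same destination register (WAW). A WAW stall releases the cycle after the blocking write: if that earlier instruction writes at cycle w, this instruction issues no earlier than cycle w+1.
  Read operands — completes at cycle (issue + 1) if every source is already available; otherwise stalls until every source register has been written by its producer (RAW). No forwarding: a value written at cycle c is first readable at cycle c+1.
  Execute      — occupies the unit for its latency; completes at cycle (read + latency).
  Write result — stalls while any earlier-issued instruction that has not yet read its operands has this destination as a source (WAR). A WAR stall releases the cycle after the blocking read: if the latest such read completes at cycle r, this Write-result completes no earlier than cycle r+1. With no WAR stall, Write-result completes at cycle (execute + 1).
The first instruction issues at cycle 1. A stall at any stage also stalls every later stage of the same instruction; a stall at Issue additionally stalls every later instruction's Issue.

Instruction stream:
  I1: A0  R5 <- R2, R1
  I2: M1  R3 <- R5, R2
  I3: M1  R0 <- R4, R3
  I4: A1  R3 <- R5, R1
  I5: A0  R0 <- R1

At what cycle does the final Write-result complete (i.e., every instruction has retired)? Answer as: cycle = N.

I1  is:1  ro:2  ex:3  wr:4
I2  is:2  ro:5  ex:10  wr:11  — RAW R5: wait I1 write@4
I3  is:12  ro:13  ex:18  wr:19  — struct: M1 busy until I2 writes@11
I4  is:13  ro:14  ex:16  wr:17
I5  is:20  ro:21  ex:22  wr:23  — WAW R0: wait I3 write@19

cycle = 23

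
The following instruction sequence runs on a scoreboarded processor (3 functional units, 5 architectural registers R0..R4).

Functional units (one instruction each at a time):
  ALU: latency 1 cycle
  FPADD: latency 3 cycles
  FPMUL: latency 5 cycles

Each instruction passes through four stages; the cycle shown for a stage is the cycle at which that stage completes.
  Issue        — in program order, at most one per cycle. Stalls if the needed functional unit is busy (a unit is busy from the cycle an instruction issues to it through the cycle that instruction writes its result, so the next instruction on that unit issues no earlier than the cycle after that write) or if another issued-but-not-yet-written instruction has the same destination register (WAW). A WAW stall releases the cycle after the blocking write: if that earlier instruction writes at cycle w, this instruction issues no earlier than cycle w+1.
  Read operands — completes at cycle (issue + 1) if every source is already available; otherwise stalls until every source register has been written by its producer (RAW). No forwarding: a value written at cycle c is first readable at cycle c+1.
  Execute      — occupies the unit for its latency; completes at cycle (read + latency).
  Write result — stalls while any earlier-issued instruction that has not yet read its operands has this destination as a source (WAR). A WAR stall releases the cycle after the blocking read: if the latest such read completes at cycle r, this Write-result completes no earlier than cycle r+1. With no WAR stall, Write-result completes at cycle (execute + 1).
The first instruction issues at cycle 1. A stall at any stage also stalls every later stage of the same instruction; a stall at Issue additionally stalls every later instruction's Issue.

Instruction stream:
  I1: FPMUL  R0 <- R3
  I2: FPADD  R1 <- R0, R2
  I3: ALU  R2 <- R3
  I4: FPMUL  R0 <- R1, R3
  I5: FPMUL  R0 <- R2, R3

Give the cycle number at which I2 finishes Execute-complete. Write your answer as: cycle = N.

c1: I1 dispatched to FPMUL
c2: I1 operands ready, I2 dispatched to FPADD
c3: I3 dispatched to ALU
c4: I3 operands ready
c5: I3 complete
c7: I1 complete
c8: R0←I1
c9: I2 operands ready, I4 dispatched to FPMUL
c10: R2←I3
c12: I2 complete
c13: R1←I2
c14: I4 operands ready
c19: I4 complete
c20: R0←I4
c21: I5 dispatched to FPMUL
c22: I5 operands ready
c27: I5 complete
c28: R0←I5

cycle = 12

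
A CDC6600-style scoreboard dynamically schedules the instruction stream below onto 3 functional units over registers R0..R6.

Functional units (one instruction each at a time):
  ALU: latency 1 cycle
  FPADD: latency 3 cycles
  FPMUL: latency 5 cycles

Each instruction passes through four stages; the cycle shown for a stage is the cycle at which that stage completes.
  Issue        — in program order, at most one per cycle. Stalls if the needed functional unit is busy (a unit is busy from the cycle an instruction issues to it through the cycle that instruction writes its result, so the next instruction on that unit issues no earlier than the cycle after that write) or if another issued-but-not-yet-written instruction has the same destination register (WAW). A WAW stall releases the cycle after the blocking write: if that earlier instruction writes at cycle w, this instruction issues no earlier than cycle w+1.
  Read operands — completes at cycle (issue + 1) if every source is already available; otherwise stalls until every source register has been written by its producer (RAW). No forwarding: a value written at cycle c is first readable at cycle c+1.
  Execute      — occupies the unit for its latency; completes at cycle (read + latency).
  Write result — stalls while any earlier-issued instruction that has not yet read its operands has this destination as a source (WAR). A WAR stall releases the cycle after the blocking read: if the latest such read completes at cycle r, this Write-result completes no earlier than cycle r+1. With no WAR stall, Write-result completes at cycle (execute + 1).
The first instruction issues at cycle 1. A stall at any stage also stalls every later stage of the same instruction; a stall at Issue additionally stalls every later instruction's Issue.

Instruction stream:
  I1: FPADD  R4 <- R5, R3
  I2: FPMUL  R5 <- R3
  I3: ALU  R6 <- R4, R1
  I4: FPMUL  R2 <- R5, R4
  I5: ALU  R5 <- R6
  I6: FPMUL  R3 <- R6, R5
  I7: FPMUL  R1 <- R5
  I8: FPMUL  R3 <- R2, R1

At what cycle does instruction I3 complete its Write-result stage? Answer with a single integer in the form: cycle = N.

t=1  issue I1 (FPADD)
t=2  I1 read-ops, issue I2 (FPMUL)
t=3  I2 read-ops, issue I3 (ALU)
t=5  I1 finished on FPADD
t=6  I1→R4
t=7  I3 read-ops
t=8  I2 finished on FPMUL, I3 finished on ALU
t=9  I2→R5, I3→R6
t=10  issue I4 (FPMUL)
t=11  I4 read-ops, issue I5 (ALU)
t=12  I5 read-ops
t=13  I5 finished on ALU
t=14  I5→R5
t=16  I4 finished on FPMUL
t=17  I4→R2
t=18  issue I6 (FPMUL)
t=19  I6 read-ops
t=24  I6 finished on FPMUL
t=25  I6→R3
t=26  issue I7 (FPMUL)
t=27  I7 read-ops
t=32  I7 finished on FPMUL
t=33  I7→R1
t=34  issue I8 (FPMUL)
t=35  I8 read-ops
t=40  I8 finished on FPMUL
t=41  I8→R3

cycle = 9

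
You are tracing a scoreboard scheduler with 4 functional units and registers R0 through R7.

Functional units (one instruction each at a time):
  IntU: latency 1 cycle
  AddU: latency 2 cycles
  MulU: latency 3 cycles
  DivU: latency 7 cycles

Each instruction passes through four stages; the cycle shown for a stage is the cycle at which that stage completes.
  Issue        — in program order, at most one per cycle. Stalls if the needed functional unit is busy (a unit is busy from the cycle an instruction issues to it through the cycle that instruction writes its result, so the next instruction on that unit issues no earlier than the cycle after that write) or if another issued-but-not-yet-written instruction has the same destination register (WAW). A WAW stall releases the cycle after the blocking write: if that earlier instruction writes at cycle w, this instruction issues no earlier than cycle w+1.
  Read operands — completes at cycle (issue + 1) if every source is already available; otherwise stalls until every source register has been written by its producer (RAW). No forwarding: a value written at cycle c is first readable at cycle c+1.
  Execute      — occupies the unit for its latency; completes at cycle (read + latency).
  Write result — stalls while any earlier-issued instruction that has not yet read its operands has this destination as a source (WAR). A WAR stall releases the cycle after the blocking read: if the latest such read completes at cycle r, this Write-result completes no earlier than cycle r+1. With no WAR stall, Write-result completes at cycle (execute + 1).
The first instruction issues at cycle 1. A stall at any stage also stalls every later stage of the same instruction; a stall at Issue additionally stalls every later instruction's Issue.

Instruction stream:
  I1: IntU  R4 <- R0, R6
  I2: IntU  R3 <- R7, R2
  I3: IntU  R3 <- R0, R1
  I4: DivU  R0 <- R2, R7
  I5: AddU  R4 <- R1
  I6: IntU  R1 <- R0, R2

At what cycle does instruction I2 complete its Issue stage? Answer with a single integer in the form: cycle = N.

  I1 | 1 | 2 | 3 | 4
  I2 | 5 | 6 | 7 | 8   struct: IntU busy until I1 writes@4
  I3 | 9 | 10 | 11 | 12   struct: IntU busy until I2 writes@8
  I4 | 10 | 11 | 18 | 19
  I5 | 11 | 12 | 14 | 15
  I6 | 13 | 20 | 21 | 22   struct: IntU busy until I3 writes@12 · RAW R0: wait I4 write@19

cycle = 5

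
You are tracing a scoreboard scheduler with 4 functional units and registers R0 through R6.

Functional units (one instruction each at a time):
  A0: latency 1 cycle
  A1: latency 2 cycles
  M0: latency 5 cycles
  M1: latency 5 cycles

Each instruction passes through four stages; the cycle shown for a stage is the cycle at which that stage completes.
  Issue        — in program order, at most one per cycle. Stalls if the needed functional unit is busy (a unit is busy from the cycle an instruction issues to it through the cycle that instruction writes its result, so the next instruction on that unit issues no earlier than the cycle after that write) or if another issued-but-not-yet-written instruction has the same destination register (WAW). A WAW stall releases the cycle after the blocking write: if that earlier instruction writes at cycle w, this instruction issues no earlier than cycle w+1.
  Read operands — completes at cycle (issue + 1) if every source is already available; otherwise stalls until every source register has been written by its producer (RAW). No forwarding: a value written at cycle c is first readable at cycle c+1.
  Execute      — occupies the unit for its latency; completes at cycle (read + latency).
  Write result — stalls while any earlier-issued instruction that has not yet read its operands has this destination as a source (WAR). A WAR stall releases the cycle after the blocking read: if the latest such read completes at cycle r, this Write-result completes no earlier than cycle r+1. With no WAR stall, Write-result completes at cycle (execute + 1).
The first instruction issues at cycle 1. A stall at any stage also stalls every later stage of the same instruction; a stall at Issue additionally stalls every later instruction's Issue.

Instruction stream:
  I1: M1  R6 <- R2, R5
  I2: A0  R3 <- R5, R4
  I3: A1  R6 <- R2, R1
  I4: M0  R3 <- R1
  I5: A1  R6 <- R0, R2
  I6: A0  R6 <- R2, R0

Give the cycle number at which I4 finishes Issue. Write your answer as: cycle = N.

[1] I1 issues→M1
[2] I1 reads, I2 issues→A0
[3] I2 reads
[4] I2 exec-done
[5] I2 writes R3
[7] I1 exec-done
[8] I1 writes R6
[9] I3 issues→A1
[10] I3 reads, I4 issues→M0
[11] I4 reads
[12] I3 exec-done
[13] I3 writes R6
[14] I5 issues→A1
[15] I5 reads
[16] I4 exec-done
[17] I4 writes R3, I5 exec-done
[18] I5 writes R6
[19] I6 issues→A0
[20] I6 reads
[21] I6 exec-done
[22] I6 writes R6

cycle = 10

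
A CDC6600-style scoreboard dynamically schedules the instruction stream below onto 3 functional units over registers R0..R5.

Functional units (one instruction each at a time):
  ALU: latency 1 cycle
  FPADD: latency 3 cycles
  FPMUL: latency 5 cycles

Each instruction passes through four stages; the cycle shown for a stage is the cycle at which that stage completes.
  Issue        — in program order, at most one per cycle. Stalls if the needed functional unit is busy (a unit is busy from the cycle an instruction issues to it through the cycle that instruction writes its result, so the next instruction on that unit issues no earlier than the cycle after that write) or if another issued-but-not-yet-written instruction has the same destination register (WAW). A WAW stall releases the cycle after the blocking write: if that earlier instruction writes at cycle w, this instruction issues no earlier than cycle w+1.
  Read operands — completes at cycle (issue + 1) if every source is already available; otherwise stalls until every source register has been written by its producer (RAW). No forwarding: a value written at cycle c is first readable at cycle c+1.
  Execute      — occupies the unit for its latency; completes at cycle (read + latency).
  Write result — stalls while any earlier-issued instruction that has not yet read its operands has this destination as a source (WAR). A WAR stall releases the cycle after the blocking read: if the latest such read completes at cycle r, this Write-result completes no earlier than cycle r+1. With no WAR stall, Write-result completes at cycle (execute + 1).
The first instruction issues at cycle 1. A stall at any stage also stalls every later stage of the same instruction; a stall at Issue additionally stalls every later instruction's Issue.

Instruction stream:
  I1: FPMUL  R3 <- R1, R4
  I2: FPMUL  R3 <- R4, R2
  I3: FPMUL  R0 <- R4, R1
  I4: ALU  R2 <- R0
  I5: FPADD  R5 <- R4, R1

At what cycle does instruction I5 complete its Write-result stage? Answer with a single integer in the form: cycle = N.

cycle = 24

I1 -> (1, 2, 7, 8)
I2 -> (9, 10, 15, 16)  // struct: FPMUL busy until I1 writes@8
I3 -> (17, 18, 23, 24)  // struct: FPMUL busy until I2 writes@16
I4 -> (18, 25, 26, 27)  // RAW R0: wait I3 write@24
I5 -> (19, 20, 23, 24)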